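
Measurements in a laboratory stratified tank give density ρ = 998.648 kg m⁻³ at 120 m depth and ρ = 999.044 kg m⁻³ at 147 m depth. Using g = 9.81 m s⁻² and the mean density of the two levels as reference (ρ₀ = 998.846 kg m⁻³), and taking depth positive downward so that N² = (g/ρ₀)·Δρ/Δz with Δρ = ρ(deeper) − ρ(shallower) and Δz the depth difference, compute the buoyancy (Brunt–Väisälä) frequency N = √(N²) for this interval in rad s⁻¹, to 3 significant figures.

Δρ = 999.044 − 998.648 = 0.396 kg m⁻³ over Δz = 147 − 120 = 27 m.
N² = (9.81/998.846) × (0.396/27) = 1.4405 × 10⁻⁴ s⁻².
N = √(1.4405 × 10⁻⁴) = 0.012002 rad s⁻¹ ≈ 0.0120 rad s⁻¹.

0.0120 rad s⁻¹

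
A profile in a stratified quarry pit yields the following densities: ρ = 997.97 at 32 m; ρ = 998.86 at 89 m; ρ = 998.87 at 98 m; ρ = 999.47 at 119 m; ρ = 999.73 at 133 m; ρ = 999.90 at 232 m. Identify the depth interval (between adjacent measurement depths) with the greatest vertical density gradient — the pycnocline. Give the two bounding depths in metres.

98–119 m

Compute the density gradient over each adjacent pair:
  32–89 m: Δρ/Δz = 0.89/57 = 0.016 kg m⁻⁴
  89–98 m: Δρ/Δz = 0.01/9 = 1.1 × 10⁻³ kg m⁻⁴
  98–119 m: Δρ/Δz = 0.60/21 = 0.029 kg m⁻⁴
  119–133 m: Δρ/Δz = 0.26/14 = 0.019 kg m⁻⁴
  133–232 m: Δρ/Δz = 0.17/99 = 1.7 × 10⁻³ kg m⁻⁴
The largest gradient is in the 98–119 m interval — the pycnocline.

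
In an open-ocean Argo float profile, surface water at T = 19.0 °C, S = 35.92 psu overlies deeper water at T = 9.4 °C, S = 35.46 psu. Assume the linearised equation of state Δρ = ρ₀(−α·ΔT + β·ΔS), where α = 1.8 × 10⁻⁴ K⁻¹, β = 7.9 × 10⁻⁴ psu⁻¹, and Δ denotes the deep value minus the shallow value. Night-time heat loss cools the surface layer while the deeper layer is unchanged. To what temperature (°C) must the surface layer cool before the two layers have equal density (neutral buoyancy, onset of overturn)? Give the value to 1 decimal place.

11.4 °C

Neutral buoyancy requires Δρ = 0, i.e. −α(T_deep − T_surf′) + β(S_deep − S_surf) = 0.
T_surf′ = T_deep − (β/α)·ΔS = 9.4 − (7.9 × 10⁻⁴/1.8 × 10⁻⁴)·(-0.46) = 11.419 °C.
Cooling required: 19.0 − (11.419) = 7.581 °C.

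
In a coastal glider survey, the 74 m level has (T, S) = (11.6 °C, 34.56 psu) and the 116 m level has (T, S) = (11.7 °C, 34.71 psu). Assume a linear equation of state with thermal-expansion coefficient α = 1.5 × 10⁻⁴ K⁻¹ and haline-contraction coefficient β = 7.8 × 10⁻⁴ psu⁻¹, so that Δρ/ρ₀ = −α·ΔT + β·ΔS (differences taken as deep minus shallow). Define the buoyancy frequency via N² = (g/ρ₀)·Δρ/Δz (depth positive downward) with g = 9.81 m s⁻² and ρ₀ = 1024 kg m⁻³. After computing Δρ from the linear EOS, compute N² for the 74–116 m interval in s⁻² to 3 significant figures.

2.38 × 10⁻⁵ s⁻²

ΔT = +0.1 K, ΔS = +0.15 psu (deep − shallow).
Δρ/ρ₀ = −αΔT + βΔS = -1.50 × 10⁻⁵ + 1.17 × 10⁻⁴ = 1.02 × 10⁻⁴, so Δρ ≈ 0.1044 kg m⁻³.
N² = (g/ρ₀)·Δρ/Δz = g·(Δρ/ρ₀)/Δz = 9.81 × 1.02 × 10⁻⁴ / 42 = 2.3824 × 10⁻⁵ s⁻² ≈ 2.38 × 10⁻⁵ s⁻².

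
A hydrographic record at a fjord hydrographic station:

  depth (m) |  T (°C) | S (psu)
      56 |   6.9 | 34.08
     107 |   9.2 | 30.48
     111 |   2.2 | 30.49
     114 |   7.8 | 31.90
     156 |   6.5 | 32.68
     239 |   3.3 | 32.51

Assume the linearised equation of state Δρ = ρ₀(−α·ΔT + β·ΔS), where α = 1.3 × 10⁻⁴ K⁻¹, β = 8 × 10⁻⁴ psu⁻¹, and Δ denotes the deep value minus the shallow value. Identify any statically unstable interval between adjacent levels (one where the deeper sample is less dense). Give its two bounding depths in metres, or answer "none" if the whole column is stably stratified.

56–107 m

Evaluate Δρ/ρ₀ = −αΔT + βΔS across each adjacent pair:
  56–107 m: −αΔT+βΔS = −(1.3 × 10⁻⁴)(+2.3)+(8 × 10⁻⁴)(-3.60) = -3.2 × 10⁻³ → UNSTABLE
  107–111 m: −αΔT+βΔS = −(1.3 × 10⁻⁴)(-7.0)+(8 × 10⁻⁴)(+0.01) = 9.2 × 10⁻⁴ → stable
  111–114 m: −αΔT+βΔS = −(1.3 × 10⁻⁴)(+5.6)+(8 × 10⁻⁴)(+1.41) = 4.0 × 10⁻⁴ → stable
  114–156 m: −αΔT+βΔS = −(1.3 × 10⁻⁴)(-1.3)+(8 × 10⁻⁴)(+0.78) = 7.9 × 10⁻⁴ → stable
  156–239 m: −αΔT+βΔS = −(1.3 × 10⁻⁴)(-3.2)+(8 × 10⁻⁴)(-0.17) = 2.8 × 10⁻⁴ → stable
The 56–107 m interval has Δρ < 0: lighter water underlies denser water.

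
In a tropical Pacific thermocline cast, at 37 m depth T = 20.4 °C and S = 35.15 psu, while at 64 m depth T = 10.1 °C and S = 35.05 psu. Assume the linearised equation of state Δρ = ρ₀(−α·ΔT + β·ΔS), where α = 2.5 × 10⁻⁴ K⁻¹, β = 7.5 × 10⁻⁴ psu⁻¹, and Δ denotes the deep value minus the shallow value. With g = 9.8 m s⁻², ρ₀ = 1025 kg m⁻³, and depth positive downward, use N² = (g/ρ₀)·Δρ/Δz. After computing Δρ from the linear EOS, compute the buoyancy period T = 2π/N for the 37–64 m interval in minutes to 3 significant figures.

ΔT = -10.3 K, ΔS = -0.10 psu (deep − shallow).
Δρ/ρ₀ = −αΔT + βΔS = 2.575 × 10⁻³ − 7.50 × 10⁻⁵ = 2.50 × 10⁻³, so Δρ ≈ 2.562 kg m⁻³.
N² = (g/ρ₀)·Δρ/Δz = g·(Δρ/ρ₀)/Δz = 9.8 × 2.50 × 10⁻³ / 27 = 9.0741 × 10⁻⁴ s⁻².
N = √(9.0741 × 10⁻⁴) = 0.030123 rad s⁻¹ → T = 2π/N = 208.58 s = 3.4763 min ≈ 3.48 min.

3.48 min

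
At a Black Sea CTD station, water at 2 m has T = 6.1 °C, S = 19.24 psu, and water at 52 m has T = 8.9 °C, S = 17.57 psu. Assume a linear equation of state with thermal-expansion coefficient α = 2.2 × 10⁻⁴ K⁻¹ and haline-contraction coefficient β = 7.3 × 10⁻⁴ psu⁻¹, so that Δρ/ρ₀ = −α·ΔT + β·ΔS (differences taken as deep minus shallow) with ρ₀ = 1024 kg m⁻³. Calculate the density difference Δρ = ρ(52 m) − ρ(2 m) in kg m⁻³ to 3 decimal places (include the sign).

ΔT = +2.8 K, ΔS = -1.67 psu (deep − shallow).
Δρ/ρ₀ = −(2.2 × 10⁻⁴)(+2.8) + (7.3 × 10⁻⁴)(-1.67) = -1.8351 × 10⁻³.
Δρ = 1024 × (-1.8351 × 10⁻³) = -1.879 kg m⁻³.
Negative Δρ: lighter below, statically unstable.

-1.879 kg m⁻³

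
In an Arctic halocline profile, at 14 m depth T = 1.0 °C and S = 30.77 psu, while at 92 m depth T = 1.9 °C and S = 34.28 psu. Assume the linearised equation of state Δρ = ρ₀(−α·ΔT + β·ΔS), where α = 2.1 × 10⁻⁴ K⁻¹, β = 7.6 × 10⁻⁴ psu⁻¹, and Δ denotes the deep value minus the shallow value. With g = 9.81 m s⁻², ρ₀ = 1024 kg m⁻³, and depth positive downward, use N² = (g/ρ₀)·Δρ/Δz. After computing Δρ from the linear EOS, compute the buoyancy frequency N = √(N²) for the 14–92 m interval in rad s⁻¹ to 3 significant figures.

0.0177 rad s⁻¹

ΔT = +0.9 K, ΔS = +3.51 psu (deep − shallow).
Δρ/ρ₀ = −αΔT + βΔS = -1.89 × 10⁻⁴ + 2.6676 × 10⁻³ = 2.4786 × 10⁻³, so Δρ ≈ 2.538 kg m⁻³.
N² = (g/ρ₀)·Δρ/Δz = g·(Δρ/ρ₀)/Δz = 9.81 × 2.4786 × 10⁻³ / 78 = 3.1173 × 10⁻⁴ s⁻².
N = √(3.1173 × 10⁻⁴) = 0.017656 rad s⁻¹ ≈ 0.0177 rad s⁻¹.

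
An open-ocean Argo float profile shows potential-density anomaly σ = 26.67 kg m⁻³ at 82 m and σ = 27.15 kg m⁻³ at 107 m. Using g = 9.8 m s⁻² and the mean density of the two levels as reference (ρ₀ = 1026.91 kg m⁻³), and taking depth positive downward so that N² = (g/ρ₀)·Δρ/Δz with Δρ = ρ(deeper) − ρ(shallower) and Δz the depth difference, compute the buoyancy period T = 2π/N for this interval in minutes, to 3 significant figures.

Δρ = 1027.15 − 1026.67 = 0.48 kg m⁻³ over Δz = 107 − 82 = 25 m.
N² = (9.8/1026.91) × (0.48/25) = 1.8323 × 10⁻⁴ s⁻².
N = √(1.8323 × 10⁻⁴) = 0.013536 rad s⁻¹, so T = 2π/N = 464.18 s = 7.7363 min ≈ 7.74 min.

7.74 min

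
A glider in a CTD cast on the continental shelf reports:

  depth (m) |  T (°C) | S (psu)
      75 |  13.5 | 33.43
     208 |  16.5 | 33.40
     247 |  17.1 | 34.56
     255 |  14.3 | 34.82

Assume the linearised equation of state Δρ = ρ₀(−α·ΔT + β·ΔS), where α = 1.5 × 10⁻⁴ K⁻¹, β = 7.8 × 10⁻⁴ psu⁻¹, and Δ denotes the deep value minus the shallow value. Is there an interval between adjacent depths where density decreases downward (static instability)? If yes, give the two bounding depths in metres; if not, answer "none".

Evaluate Δρ/ρ₀ = −αΔT + βΔS across each adjacent pair:
  75–208 m: −αΔT+βΔS = −(1.5 × 10⁻⁴)(+3.0)+(7.8 × 10⁻⁴)(-0.03) = -4.7 × 10⁻⁴ → UNSTABLE
  208–247 m: −αΔT+βΔS = −(1.5 × 10⁻⁴)(+0.6)+(7.8 × 10⁻⁴)(+1.16) = 8.1 × 10⁻⁴ → stable
  247–255 m: −αΔT+βΔS = −(1.5 × 10⁻⁴)(-2.8)+(7.8 × 10⁻⁴)(+0.26) = 6.2 × 10⁻⁴ → stable
The 75–208 m interval has Δρ < 0: lighter water underlies denser water.

75–208 m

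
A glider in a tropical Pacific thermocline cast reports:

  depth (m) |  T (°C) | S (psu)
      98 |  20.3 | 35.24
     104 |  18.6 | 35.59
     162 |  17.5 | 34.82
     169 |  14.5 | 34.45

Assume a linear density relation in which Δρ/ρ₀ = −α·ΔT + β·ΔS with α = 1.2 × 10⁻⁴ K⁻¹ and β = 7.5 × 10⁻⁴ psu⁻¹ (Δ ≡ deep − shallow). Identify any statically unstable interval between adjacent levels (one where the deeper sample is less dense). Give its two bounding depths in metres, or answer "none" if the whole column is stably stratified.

104–162 m

Evaluate Δρ/ρ₀ = −αΔT + βΔS across each adjacent pair:
  98–104 m: −αΔT+βΔS = −(1.2 × 10⁻⁴)(-1.7)+(7.5 × 10⁻⁴)(+0.35) = 4.7 × 10⁻⁴ → stable
  104–162 m: −αΔT+βΔS = −(1.2 × 10⁻⁴)(-1.1)+(7.5 × 10⁻⁴)(-0.77) = -4.5 × 10⁻⁴ → UNSTABLE
  162–169 m: −αΔT+βΔS = −(1.2 × 10⁻⁴)(-3.0)+(7.5 × 10⁻⁴)(-0.37) = 8.2 × 10⁻⁵ → stable
The 104–162 m interval has Δρ < 0: lighter water underlies denser water.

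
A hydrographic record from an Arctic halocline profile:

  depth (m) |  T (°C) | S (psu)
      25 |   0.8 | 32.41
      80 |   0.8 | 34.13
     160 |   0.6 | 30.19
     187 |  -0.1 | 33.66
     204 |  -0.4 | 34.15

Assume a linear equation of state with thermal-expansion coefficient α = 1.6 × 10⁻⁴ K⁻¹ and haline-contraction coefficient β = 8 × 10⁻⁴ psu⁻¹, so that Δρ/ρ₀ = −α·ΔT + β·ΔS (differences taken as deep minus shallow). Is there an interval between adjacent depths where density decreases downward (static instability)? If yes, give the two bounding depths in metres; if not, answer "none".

Evaluate Δρ/ρ₀ = −αΔT + βΔS across each adjacent pair:
  25–80 m: −αΔT+βΔS = −(1.6 × 10⁻⁴)(+0.0)+(8 × 10⁻⁴)(+1.72) = 1.4 × 10⁻³ → stable
  80–160 m: −αΔT+βΔS = −(1.6 × 10⁻⁴)(-0.2)+(8 × 10⁻⁴)(-3.94) = -3.1 × 10⁻³ → UNSTABLE
  160–187 m: −αΔT+βΔS = −(1.6 × 10⁻⁴)(-0.7)+(8 × 10⁻⁴)(+3.47) = 2.9 × 10⁻³ → stable
  187–204 m: −αΔT+βΔS = −(1.6 × 10⁻⁴)(-0.3)+(8 × 10⁻⁴)(+0.49) = 4.4 × 10⁻⁴ → stable
The 80–160 m interval has Δρ < 0: lighter water underlies denser water.

80–160 m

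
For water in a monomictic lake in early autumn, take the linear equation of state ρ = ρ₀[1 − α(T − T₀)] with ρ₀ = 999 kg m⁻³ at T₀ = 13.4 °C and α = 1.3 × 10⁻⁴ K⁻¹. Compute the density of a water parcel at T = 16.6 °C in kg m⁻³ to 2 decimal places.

T − T₀ = +3.2 K.
Bracket = 1 − α·(+3.2) = 1 + (-4.16 × 10⁻⁴) = 0.9995840.
ρ = 999 × 0.9995840 = 998.58 kg m⁻³.

998.58 kg m⁻³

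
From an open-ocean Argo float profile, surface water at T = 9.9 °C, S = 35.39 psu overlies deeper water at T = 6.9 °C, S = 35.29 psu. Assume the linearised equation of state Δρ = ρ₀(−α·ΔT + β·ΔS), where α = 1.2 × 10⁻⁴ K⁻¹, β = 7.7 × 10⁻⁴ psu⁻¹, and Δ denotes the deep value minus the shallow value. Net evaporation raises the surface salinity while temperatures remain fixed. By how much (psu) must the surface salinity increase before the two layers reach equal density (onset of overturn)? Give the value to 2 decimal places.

Neutral buoyancy requires −α(T_deep − T_surf) + β(S_deep − S_surf′) = 0.
S_surf′ = S_deep − (α/β)·ΔT = 35.29 − (1.2 × 10⁻⁴/7.7 × 10⁻⁴)·(-3.0) = 35.7575 psu.
Increase required: 35.7575 − 35.39 = 0.3675 psu.

0.37 psu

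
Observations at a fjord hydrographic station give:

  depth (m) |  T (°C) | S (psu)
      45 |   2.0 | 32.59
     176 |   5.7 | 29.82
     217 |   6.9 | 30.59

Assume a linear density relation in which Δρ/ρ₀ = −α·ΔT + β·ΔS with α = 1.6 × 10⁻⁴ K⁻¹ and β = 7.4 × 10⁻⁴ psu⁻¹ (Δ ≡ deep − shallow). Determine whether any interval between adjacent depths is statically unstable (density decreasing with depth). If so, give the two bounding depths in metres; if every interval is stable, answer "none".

45–176 m

Evaluate Δρ/ρ₀ = −αΔT + βΔS across each adjacent pair:
  45–176 m: −αΔT+βΔS = −(1.6 × 10⁻⁴)(+3.7)+(7.4 × 10⁻⁴)(-2.77) = -2.6 × 10⁻³ → UNSTABLE
  176–217 m: −αΔT+βΔS = −(1.6 × 10⁻⁴)(+1.2)+(7.4 × 10⁻⁴)(+0.77) = 3.8 × 10⁻⁴ → stable
The 45–176 m interval has Δρ < 0: lighter water underlies denser water.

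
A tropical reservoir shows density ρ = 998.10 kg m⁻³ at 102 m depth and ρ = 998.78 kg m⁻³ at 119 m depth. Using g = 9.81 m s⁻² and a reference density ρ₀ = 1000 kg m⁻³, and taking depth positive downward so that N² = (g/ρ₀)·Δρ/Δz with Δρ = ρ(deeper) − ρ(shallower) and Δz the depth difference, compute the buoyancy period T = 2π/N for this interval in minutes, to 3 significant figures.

Δρ = 998.78 − 998.10 = 0.68 kg m⁻³ over Δz = 119 − 102 = 17 m.
N² = (9.81/1000) × (0.68/17) = 3.9240 × 10⁻⁴ s⁻².
N = √(3.9240 × 10⁻⁴) = 0.019809 rad s⁻¹, so T = 2π/N = 317.19 s = 5.2865 min ≈ 5.29 min.

5.29 min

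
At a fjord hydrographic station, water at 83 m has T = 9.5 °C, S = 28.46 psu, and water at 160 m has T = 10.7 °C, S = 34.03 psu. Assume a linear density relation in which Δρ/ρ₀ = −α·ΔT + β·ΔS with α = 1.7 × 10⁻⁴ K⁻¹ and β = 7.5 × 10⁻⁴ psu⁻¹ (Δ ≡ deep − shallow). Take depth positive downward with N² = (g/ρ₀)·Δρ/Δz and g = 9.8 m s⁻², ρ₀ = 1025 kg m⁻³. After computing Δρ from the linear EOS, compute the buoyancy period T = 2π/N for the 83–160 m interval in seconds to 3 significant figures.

279 s

ΔT = +1.2 K, ΔS = +5.57 psu (deep − shallow).
Δρ/ρ₀ = −αΔT + βΔS = -2.04 × 10⁻⁴ + 4.1775 × 10⁻³ = 3.9735 × 10⁻³, so Δρ ≈ 4.073 kg m⁻³.
N² = (g/ρ₀)·Δρ/Δz = g·(Δρ/ρ₀)/Δz = 9.8 × 3.9735 × 10⁻³ / 77 = 5.0572 × 10⁻⁴ s⁻².
N = √(5.0572 × 10⁻⁴) = 0.022488 rad s⁻¹ → T = 2π/N = 279.40 s ≈ 279 s.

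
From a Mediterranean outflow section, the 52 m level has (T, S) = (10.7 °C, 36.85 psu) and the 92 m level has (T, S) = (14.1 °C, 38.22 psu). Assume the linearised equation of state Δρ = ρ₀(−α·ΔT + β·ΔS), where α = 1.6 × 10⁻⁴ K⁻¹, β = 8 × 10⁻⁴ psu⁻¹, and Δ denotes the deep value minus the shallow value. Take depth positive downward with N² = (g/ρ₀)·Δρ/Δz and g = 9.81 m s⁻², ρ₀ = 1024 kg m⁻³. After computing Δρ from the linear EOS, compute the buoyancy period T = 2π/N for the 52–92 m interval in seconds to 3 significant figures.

ΔT = +3.4 K, ΔS = +1.37 psu (deep − shallow).
Δρ/ρ₀ = −αΔT + βΔS = -5.44 × 10⁻⁴ + 1.096 × 10⁻³ = 5.52 × 10⁻⁴, so Δρ ≈ 0.5652 kg m⁻³.
N² = (g/ρ₀)·Δρ/Δz = g·(Δρ/ρ₀)/Δz = 9.81 × 5.52 × 10⁻⁴ / 40 = 1.3538 × 10⁻⁴ s⁻².
N = √(1.3538 × 10⁻⁴) = 0.011635 rad s⁻¹ → T = 2π/N = 540.02 s ≈ 540 s.

540 s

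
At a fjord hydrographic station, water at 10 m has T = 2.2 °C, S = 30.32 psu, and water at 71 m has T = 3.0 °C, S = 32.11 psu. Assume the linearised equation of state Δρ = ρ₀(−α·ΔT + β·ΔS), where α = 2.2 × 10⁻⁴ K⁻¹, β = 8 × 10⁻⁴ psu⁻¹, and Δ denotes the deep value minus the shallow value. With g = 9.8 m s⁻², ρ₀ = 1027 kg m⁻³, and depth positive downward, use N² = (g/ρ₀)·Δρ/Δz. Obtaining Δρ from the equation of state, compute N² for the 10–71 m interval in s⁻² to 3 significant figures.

ΔT = +0.8 K, ΔS = +1.79 psu (deep − shallow).
Δρ/ρ₀ = −αΔT + βΔS = -1.76 × 10⁻⁴ + 1.432 × 10⁻³ = 1.256 × 10⁻³, so Δρ ≈ 1.290 kg m⁻³.
N² = (g/ρ₀)·Δρ/Δz = g·(Δρ/ρ₀)/Δz = 9.8 × 1.256 × 10⁻³ / 61 = 2.0178 × 10⁻⁴ s⁻² ≈ 2.02 × 10⁻⁴ s⁻².

2.02 × 10⁻⁴ s⁻²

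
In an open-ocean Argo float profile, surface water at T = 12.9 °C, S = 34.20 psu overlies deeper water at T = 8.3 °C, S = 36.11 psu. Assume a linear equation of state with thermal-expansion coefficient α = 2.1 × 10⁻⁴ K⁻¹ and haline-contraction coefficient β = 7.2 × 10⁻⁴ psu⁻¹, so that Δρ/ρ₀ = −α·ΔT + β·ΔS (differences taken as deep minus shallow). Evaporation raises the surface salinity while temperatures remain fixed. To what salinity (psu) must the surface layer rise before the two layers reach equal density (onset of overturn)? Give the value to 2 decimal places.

37.45 psu

Neutral buoyancy requires −α(T_deep − T_surf) + β(S_deep − S_surf′) = 0.
S_surf′ = S_deep − (α/β)·ΔT = 36.11 − (2.1 × 10⁻⁴/7.2 × 10⁻⁴)·(-4.6) = 37.4517 psu.
Increase required: 37.4517 − 34.20 = 3.2517 psu.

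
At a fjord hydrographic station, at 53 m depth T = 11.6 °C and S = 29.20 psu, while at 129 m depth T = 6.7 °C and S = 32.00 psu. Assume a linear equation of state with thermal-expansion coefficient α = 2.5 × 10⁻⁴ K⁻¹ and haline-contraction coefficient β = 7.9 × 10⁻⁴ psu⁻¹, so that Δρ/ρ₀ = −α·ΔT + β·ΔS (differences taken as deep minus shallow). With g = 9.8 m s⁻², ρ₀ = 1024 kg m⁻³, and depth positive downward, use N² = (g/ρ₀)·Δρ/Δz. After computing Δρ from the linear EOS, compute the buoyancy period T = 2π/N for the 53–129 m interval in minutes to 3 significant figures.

4.97 min

ΔT = -4.9 K, ΔS = +2.80 psu (deep − shallow).
Δρ/ρ₀ = −αΔT + βΔS = 1.225 × 10⁻³ + 2.212 × 10⁻³ = 3.437 × 10⁻³, so Δρ ≈ 3.519 kg m⁻³.
N² = (g/ρ₀)·Δρ/Δz = g·(Δρ/ρ₀)/Δz = 9.8 × 3.437 × 10⁻³ / 76 = 4.4319 × 10⁻⁴ s⁻².
N = √(4.4319 × 10⁻⁴) = 0.021052 rad s⁻¹ → T = 2π/N = 298.46 s = 4.9743 min ≈ 4.97 min.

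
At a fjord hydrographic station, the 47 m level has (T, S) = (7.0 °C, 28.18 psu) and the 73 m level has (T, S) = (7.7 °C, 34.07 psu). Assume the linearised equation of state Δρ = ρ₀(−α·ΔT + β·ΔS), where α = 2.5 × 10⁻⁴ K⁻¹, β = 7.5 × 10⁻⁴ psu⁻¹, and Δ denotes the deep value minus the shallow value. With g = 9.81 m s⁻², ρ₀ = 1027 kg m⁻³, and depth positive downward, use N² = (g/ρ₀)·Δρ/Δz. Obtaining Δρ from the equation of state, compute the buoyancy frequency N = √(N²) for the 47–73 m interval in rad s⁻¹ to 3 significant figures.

0.0400 rad s⁻¹

ΔT = +0.7 K, ΔS = +5.89 psu (deep − shallow).
Δρ/ρ₀ = −αΔT + βΔS = -1.75 × 10⁻⁴ + 4.4175 × 10⁻³ = 4.2425 × 10⁻³, so Δρ ≈ 4.357 kg m⁻³.
N² = (g/ρ₀)·Δρ/Δz = g·(Δρ/ρ₀)/Δz = 9.81 × 4.2425 × 10⁻³ / 26 = 1.6007 × 10⁻³ s⁻².
N = √(1.6007 × 10⁻³) = 0.040009 rad s⁻¹ ≈ 0.0400 rad s⁻¹.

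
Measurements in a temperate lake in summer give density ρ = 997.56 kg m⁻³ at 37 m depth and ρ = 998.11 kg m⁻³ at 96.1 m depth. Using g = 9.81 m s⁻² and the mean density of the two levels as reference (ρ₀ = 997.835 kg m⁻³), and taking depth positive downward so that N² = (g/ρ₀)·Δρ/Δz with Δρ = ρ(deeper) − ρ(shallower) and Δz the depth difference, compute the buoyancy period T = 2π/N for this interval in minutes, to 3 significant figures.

Δρ = 998.11 − 997.56 = 0.55 kg m⁻³ over Δz = 96.1 − 37 = 59.1 m.
N² = (9.81/997.835) × (0.55/59.1) = 9.1492 × 10⁻⁵ s⁻².
N = √(9.1492 × 10⁻⁵) = 9.5651 × 10⁻³ rad s⁻¹, so T = 2π/N = 656.89 s = 10.948 min ≈ 10.9 min.
A positive N² confirms static stability across the interval.

10.9 min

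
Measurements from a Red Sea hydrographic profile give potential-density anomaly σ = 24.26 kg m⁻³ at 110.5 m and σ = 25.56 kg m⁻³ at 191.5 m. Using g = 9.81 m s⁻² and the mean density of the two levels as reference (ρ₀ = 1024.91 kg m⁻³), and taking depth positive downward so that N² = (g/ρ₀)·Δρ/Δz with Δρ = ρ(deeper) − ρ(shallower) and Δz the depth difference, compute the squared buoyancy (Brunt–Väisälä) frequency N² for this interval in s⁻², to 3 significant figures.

Δρ = 1025.56 − 1024.26 = 1.30 kg m⁻³ over Δz = 191.5 − 110.5 = 81 m.
N² = (9.81/1024.91) × (1.30/81) = 1.5362 × 10⁻⁴ s⁻² ≈ 1.54 × 10⁻⁴ s⁻².

1.54 × 10⁻⁴ s⁻²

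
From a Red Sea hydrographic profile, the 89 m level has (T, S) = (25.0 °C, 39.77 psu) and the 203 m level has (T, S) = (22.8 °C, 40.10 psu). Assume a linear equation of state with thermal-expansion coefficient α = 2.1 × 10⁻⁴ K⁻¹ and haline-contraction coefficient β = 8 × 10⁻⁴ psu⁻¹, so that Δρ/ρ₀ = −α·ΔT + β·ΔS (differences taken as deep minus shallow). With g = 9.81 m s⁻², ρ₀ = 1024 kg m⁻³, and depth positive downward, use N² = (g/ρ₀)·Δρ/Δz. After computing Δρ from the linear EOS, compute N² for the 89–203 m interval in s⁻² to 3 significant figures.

6.25 × 10⁻⁵ s⁻²

ΔT = -2.2 K, ΔS = +0.33 psu (deep − shallow).
Δρ/ρ₀ = −αΔT + βΔS = 4.62 × 10⁻⁴ + 2.64 × 10⁻⁴ = 7.26 × 10⁻⁴, so Δρ ≈ 0.7434 kg m⁻³.
N² = (g/ρ₀)·Δρ/Δz = g·(Δρ/ρ₀)/Δz = 9.81 × 7.26 × 10⁻⁴ / 114 = 6.2474 × 10⁻⁵ s⁻² ≈ 6.25 × 10⁻⁵ s⁻².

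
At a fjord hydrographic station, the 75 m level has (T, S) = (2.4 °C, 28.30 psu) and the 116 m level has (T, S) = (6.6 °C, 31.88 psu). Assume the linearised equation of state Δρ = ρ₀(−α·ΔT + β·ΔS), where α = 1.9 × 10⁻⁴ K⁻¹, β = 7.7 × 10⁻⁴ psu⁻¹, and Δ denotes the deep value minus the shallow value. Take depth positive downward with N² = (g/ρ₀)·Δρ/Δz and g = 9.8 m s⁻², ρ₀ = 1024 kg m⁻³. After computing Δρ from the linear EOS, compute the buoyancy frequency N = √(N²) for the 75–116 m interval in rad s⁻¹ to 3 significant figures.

0.0216 rad s⁻¹

ΔT = +4.2 K, ΔS = +3.58 psu (deep − shallow).
Δρ/ρ₀ = −αΔT + βΔS = -7.98 × 10⁻⁴ + 2.7566 × 10⁻³ = 1.9586 × 10⁻³, so Δρ ≈ 2.006 kg m⁻³.
N² = (g/ρ₀)·Δρ/Δz = g·(Δρ/ρ₀)/Δz = 9.8 × 1.9586 × 10⁻³ / 41 = 4.6815 × 10⁻⁴ s⁻².
N = √(4.6815 × 10⁻⁴) = 0.021637 rad s⁻¹ ≈ 0.0216 rad s⁻¹.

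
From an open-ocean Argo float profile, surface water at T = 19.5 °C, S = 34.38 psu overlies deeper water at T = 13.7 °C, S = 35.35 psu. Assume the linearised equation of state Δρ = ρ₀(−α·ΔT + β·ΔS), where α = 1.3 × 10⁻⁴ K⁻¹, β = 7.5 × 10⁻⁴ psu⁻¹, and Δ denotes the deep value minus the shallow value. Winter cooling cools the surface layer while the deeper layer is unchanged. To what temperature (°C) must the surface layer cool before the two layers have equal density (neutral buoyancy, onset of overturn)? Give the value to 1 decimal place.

Neutral buoyancy requires Δρ = 0, i.e. −α(T_deep − T_surf′) + β(S_deep − S_surf) = 0.
T_surf′ = T_deep − (β/α)·ΔS = 13.7 − (7.5 × 10⁻⁴/1.3 × 10⁻⁴)·(+0.97) = 8.104 °C.
Cooling required: 19.5 − (8.104) = 11.396 °C.

8.1 °C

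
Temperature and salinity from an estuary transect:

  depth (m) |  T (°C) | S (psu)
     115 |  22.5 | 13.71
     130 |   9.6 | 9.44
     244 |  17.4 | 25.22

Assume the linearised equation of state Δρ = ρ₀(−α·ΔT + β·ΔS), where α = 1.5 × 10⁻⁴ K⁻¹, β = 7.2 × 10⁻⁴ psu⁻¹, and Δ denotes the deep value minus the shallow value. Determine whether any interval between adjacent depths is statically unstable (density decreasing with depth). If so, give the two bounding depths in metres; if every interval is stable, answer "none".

115–130 m

Evaluate Δρ/ρ₀ = −αΔT + βΔS across each adjacent pair:
  115–130 m: −αΔT+βΔS = −(1.5 × 10⁻⁴)(-12.9)+(7.2 × 10⁻⁴)(-4.27) = -1.1 × 10⁻³ → UNSTABLE
  130–244 m: −αΔT+βΔS = −(1.5 × 10⁻⁴)(+7.8)+(7.2 × 10⁻⁴)(+15.78) = 0.010 → stable
The 115–130 m interval has Δρ < 0: lighter water underlies denser water.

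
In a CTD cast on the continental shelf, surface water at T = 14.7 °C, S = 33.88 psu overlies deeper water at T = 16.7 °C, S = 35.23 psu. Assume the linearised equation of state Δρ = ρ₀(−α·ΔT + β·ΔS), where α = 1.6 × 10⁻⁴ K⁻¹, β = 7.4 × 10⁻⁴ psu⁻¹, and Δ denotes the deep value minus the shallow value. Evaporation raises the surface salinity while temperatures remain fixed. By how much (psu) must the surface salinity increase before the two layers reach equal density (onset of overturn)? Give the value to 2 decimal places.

Neutral buoyancy requires −α(T_deep − T_surf) + β(S_deep − S_surf′) = 0.
S_surf′ = S_deep − (α/β)·ΔT = 35.23 − (1.6 × 10⁻⁴/7.4 × 10⁻⁴)·(+2.0) = 34.7976 psu.
Increase required: 34.7976 − 33.88 = 0.9176 psu.

0.92 psu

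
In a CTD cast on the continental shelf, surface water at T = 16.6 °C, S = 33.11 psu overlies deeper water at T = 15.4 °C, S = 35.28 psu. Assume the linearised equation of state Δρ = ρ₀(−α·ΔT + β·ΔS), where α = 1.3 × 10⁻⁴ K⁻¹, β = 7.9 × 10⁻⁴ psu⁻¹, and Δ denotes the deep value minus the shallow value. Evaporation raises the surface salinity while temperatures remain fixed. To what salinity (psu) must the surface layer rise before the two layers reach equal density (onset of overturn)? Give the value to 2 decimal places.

Neutral buoyancy requires −α(T_deep − T_surf) + β(S_deep − S_surf′) = 0.
S_surf′ = S_deep − (α/β)·ΔT = 35.28 − (1.3 × 10⁻⁴/7.9 × 10⁻⁴)·(-1.2) = 35.4775 psu.
Increase required: 35.4775 − 33.11 = 2.3675 psu.

35.48 psu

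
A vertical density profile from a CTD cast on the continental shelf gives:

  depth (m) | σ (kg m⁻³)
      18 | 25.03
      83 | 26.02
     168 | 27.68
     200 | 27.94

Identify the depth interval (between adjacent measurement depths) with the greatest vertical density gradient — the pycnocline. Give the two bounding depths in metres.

Compute the density gradient over each adjacent pair:
  18–83 m: Δρ/Δz = 0.99/65 = 0.015 kg m⁻⁴
  83–168 m: Δρ/Δz = 1.66/85 = 0.020 kg m⁻⁴
  168–200 m: Δρ/Δz = 0.26/32 = 8.1 × 10⁻³ kg m⁻⁴
The largest gradient is in the 83–168 m interval — the pycnocline.

83–168 m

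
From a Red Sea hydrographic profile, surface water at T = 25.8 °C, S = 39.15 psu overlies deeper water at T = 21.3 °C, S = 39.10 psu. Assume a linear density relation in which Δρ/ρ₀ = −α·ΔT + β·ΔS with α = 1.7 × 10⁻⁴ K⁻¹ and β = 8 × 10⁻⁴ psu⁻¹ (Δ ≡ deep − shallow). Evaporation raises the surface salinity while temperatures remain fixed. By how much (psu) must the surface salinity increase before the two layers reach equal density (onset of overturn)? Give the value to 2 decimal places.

Neutral buoyancy requires −α(T_deep − T_surf) + β(S_deep − S_surf′) = 0.
S_surf′ = S_deep − (α/β)·ΔT = 39.10 − (1.7 × 10⁻⁴/8 × 10⁻⁴)·(-4.5) = 40.0562 psu.
Increase required: 40.0562 − 39.15 = 0.9062 psu.

0.91 psu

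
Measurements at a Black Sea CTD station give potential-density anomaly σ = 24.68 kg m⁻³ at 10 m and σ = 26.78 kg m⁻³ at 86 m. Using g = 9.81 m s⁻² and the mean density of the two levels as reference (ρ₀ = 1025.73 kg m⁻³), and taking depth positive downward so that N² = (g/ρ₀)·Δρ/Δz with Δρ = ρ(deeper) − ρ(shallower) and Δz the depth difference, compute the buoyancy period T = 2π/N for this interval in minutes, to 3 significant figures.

6.44 min

Δρ = 1026.78 − 1024.68 = 2.10 kg m⁻³ over Δz = 86 − 10 = 76 m.
N² = (9.81/1025.73) × (2.10/76) = 2.6427 × 10⁻⁴ s⁻².
N = √(2.6427 × 10⁻⁴) = 0.016256 rad s⁻¹, so T = 2π/N = 386.51 s = 6.4418 min ≈ 6.44 min.
Since Δρ > 0 the layer is stably stratified.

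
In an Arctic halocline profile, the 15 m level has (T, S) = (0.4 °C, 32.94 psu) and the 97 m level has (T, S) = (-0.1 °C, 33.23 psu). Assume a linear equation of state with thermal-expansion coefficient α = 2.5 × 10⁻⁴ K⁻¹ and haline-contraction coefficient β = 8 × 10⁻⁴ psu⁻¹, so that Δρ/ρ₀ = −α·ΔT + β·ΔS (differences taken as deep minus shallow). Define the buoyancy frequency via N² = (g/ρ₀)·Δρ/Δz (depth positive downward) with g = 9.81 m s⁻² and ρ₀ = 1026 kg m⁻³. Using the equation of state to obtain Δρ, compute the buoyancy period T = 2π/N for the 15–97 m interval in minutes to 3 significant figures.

16.0 min

ΔT = -0.5 K, ΔS = +0.29 psu (deep − shallow).
Δρ/ρ₀ = −αΔT + βΔS = 1.25 × 10⁻⁴ + 2.32 × 10⁻⁴ = 3.57 × 10⁻⁴, so Δρ ≈ 0.3663 kg m⁻³.
N² = (g/ρ₀)·Δρ/Δz = g·(Δρ/ρ₀)/Δz = 9.81 × 3.57 × 10⁻⁴ / 82 = 4.2709 × 10⁻⁵ s⁻².
N = √(4.2709 × 10⁻⁵) = 6.5352 × 10⁻³ rad s⁻¹ → T = 2π/N = 961.44 s = 16.024 min ≈ 16.0 min.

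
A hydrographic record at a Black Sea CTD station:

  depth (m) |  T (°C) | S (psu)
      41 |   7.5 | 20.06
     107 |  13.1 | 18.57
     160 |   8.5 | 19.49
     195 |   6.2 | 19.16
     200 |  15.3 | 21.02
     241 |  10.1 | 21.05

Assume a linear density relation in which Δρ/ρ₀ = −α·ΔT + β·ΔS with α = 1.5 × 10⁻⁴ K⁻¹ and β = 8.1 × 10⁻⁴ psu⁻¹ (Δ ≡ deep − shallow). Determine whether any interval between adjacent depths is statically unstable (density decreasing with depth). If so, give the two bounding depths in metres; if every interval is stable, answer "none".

Evaluate Δρ/ρ₀ = −αΔT + βΔS across each adjacent pair:
  41–107 m: −αΔT+βΔS = −(1.5 × 10⁻⁴)(+5.6)+(8.1 × 10⁻⁴)(-1.49) = -2.0 × 10⁻³ → UNSTABLE
  107–160 m: −αΔT+βΔS = −(1.5 × 10⁻⁴)(-4.6)+(8.1 × 10⁻⁴)(+0.92) = 1.4 × 10⁻³ → stable
  160–195 m: −αΔT+βΔS = −(1.5 × 10⁻⁴)(-2.3)+(8.1 × 10⁻⁴)(-0.33) = 7.8 × 10⁻⁵ → stable
  195–200 m: −αΔT+βΔS = −(1.5 × 10⁻⁴)(+9.1)+(8.1 × 10⁻⁴)(+1.86) = 1.4 × 10⁻⁴ → stable
  200–241 m: −αΔT+βΔS = −(1.5 × 10⁻⁴)(-5.2)+(8.1 × 10⁻⁴)(+0.03) = 8.0 × 10⁻⁴ → stable
The 41–107 m interval has Δρ < 0: lighter water underlies denser water.

41–107 m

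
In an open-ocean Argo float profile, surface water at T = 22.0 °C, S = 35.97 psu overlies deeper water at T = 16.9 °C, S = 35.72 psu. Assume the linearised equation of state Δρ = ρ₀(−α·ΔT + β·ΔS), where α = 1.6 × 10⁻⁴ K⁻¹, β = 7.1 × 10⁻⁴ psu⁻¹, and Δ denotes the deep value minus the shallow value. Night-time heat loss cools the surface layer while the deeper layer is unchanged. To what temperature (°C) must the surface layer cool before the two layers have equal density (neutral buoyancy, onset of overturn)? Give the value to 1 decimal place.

18.0 °C

Neutral buoyancy requires Δρ = 0, i.e. −α(T_deep − T_surf′) + β(S_deep − S_surf) = 0.
T_surf′ = T_deep − (β/α)·ΔS = 16.9 − (7.1 × 10⁻⁴/1.6 × 10⁻⁴)·(-0.25) = 18.009 °C.
Cooling required: 22.0 − (18.009) = 3.991 °C.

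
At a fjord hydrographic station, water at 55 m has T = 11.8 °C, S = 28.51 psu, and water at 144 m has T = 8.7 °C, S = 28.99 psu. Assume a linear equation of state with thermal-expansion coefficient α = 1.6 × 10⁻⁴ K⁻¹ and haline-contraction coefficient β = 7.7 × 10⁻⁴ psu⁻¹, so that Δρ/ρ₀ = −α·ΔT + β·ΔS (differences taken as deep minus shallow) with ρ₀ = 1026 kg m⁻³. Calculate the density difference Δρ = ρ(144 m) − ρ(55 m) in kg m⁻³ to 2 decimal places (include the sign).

+0.89 kg m⁻³

ΔT = -3.1 K, ΔS = +0.48 psu (deep − shallow).
Δρ/ρ₀ = −(1.6 × 10⁻⁴)(-3.1) + (7.7 × 10⁻⁴)(+0.48) = 8.656 × 10⁻⁴.
Δρ = 1026 × (8.656 × 10⁻⁴) = +0.89 kg m⁻³.
Positive Δρ: denser below, stable.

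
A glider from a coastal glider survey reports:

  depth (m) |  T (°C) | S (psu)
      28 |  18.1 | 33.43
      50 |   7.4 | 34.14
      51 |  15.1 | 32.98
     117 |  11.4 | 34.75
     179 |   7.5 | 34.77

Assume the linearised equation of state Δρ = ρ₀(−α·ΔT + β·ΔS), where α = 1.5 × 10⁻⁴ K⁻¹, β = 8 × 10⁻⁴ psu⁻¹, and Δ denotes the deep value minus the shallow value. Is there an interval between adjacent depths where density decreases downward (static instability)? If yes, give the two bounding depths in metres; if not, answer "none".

50–51 m

Evaluate Δρ/ρ₀ = −αΔT + βΔS across each adjacent pair:
  28–50 m: −αΔT+βΔS = −(1.5 × 10⁻⁴)(-10.7)+(8 × 10⁻⁴)(+0.71) = 2.2 × 10⁻³ → stable
  50–51 m: −αΔT+βΔS = −(1.5 × 10⁻⁴)(+7.7)+(8 × 10⁻⁴)(-1.16) = -2.1 × 10⁻³ → UNSTABLE
  51–117 m: −αΔT+βΔS = −(1.5 × 10⁻⁴)(-3.7)+(8 × 10⁻⁴)(+1.77) = 2.0 × 10⁻³ → stable
  117–179 m: −αΔT+βΔS = −(1.5 × 10⁻⁴)(-3.9)+(8 × 10⁻⁴)(+0.02) = 6.0 × 10⁻⁴ → stable
The 50–51 m interval has Δρ < 0: lighter water underlies denser water.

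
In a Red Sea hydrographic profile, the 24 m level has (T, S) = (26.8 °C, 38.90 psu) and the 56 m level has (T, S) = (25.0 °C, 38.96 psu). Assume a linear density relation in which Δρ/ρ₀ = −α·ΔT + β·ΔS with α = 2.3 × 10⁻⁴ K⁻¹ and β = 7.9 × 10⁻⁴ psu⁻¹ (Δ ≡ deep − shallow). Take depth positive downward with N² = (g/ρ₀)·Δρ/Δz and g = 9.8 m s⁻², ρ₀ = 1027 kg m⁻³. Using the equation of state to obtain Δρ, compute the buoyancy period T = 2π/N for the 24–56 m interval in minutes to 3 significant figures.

8.81 min

ΔT = -1.8 K, ΔS = +0.06 psu (deep − shallow).
Δρ/ρ₀ = −αΔT + βΔS = 4.14 × 10⁻⁴ + 4.74 × 10⁻⁵ = 4.614 × 10⁻⁴, so Δρ ≈ 0.4739 kg m⁻³.
N² = (g/ρ₀)·Δρ/Δz = g·(Δρ/ρ₀)/Δz = 9.8 × 4.614 × 10⁻⁴ / 32 = 1.4130 × 10⁻⁴ s⁻².
N = √(1.4130 × 10⁻⁴) = 0.011887 rad s⁻¹ → T = 2π/N = 528.58 s = 8.8097 min ≈ 8.81 min.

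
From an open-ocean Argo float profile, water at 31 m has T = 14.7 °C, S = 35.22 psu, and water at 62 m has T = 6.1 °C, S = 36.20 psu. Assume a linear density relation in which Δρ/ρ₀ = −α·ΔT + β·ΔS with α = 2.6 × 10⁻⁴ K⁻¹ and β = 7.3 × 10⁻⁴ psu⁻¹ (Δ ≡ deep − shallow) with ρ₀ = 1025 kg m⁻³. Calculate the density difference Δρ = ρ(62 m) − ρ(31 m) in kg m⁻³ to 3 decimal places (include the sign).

ΔT = -8.6 K, ΔS = +0.98 psu (deep − shallow).
Δρ/ρ₀ = −(2.6 × 10⁻⁴)(-8.6) + (7.3 × 10⁻⁴)(+0.98) = 2.9514 × 10⁻³.
Δρ = 1025 × (2.9514 × 10⁻³) = +3.025 kg m⁻³.
Positive Δρ: denser below, stable.

+3.025 kg m⁻³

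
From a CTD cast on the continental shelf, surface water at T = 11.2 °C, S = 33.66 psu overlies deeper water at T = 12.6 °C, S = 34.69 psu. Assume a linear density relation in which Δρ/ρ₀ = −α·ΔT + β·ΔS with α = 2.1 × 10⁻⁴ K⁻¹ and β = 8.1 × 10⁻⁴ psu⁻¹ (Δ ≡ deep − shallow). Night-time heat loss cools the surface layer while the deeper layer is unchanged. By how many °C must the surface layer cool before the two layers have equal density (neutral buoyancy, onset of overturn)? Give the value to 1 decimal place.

2.6 °C

Neutral buoyancy requires Δρ = 0, i.e. −α(T_deep − T_surf′) + β(S_deep − S_surf) = 0.
T_surf′ = T_deep − (β/α)·ΔS = 12.6 − (8.1 × 10⁻⁴/2.1 × 10⁻⁴)·(+1.03) = 8.627 °C.
Cooling required: 11.2 − (8.627) = 2.573 °C.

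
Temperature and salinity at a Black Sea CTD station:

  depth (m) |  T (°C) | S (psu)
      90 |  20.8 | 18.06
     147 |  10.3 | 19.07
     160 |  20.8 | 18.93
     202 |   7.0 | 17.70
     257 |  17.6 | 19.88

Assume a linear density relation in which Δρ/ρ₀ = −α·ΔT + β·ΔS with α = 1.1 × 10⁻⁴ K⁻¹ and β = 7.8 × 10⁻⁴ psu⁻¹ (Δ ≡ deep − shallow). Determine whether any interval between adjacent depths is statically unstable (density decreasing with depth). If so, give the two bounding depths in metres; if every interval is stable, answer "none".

147–160 m

Evaluate Δρ/ρ₀ = −αΔT + βΔS across each adjacent pair:
  90–147 m: −αΔT+βΔS = −(1.1 × 10⁻⁴)(-10.5)+(7.8 × 10⁻⁴)(+1.01) = 1.9 × 10⁻³ → stable
  147–160 m: −αΔT+βΔS = −(1.1 × 10⁻⁴)(+10.5)+(7.8 × 10⁻⁴)(-0.14) = -1.3 × 10⁻³ → UNSTABLE
  160–202 m: −αΔT+βΔS = −(1.1 × 10⁻⁴)(-13.8)+(7.8 × 10⁻⁴)(-1.23) = 5.6 × 10⁻⁴ → stable
  202–257 m: −αΔT+βΔS = −(1.1 × 10⁻⁴)(+10.6)+(7.8 × 10⁻⁴)(+2.18) = 5.3 × 10⁻⁴ → stable
The 147–160 m interval has Δρ < 0: lighter water underlies denser water.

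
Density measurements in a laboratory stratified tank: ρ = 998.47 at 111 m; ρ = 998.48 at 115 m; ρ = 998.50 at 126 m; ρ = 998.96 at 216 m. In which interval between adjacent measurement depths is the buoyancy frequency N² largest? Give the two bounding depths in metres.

Compute the density gradient over each adjacent pair:
  111–115 m: Δρ/Δz = 0.01/4 = 2.5 × 10⁻³ kg m⁻⁴
  115–126 m: Δρ/Δz = 0.02/11 = 1.8 × 10⁻³ kg m⁻⁴
  126–216 m: Δρ/Δz = 0.46/90 = 5.1 × 10⁻³ kg m⁻⁴
The largest gradient is in the 126–216 m interval — the pycnocline.

126–216 m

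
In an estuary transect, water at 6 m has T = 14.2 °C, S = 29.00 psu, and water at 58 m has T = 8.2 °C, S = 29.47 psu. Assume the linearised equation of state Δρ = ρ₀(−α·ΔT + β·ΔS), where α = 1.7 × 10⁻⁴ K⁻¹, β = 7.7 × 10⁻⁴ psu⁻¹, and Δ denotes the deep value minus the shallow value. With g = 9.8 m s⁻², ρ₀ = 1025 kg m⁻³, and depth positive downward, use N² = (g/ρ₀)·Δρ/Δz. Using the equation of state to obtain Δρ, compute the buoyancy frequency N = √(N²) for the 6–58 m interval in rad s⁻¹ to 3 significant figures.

0.0161 rad s⁻¹

ΔT = -6.0 K, ΔS = +0.47 psu (deep − shallow).
Δρ/ρ₀ = −αΔT + βΔS = 1.02 × 10⁻³ + 3.619 × 10⁻⁴ = 1.3819 × 10⁻³, so Δρ ≈ 1.416 kg m⁻³.
N² = (g/ρ₀)·Δρ/Δz = g·(Δρ/ρ₀)/Δz = 9.8 × 1.3819 × 10⁻³ / 52 = 2.6044 × 10⁻⁴ s⁻².
N = √(2.6044 × 10⁻⁴) = 0.016138 rad s⁻¹ ≈ 0.0161 rad s⁻¹.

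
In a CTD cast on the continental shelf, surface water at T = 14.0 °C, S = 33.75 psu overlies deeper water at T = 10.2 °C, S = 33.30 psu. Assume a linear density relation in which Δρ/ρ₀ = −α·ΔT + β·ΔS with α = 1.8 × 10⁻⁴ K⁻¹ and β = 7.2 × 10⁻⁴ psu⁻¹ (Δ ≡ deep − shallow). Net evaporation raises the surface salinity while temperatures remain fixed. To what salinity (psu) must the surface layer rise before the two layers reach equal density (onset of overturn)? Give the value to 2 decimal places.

Neutral buoyancy requires −α(T_deep − T_surf) + β(S_deep − S_surf′) = 0.
S_surf′ = S_deep − (α/β)·ΔT = 33.30 − (1.8 × 10⁻⁴/7.2 × 10⁻⁴)·(-3.8) = 34.2500 psu.
Increase required: 34.2500 − 33.75 = 0.5000 psu.

34.25 psu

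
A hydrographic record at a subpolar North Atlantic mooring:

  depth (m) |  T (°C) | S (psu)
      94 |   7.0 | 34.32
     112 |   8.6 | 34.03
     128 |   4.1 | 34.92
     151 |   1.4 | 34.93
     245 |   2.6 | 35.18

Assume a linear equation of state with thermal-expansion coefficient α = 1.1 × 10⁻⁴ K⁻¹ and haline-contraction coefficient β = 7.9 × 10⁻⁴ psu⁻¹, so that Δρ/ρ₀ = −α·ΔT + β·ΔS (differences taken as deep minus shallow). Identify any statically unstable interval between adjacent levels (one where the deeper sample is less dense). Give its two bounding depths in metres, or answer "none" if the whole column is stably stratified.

94–112 m

Evaluate Δρ/ρ₀ = −αΔT + βΔS across each adjacent pair:
  94–112 m: −αΔT+βΔS = −(1.1 × 10⁻⁴)(+1.6)+(7.9 × 10⁻⁴)(-0.29) = -4.1 × 10⁻⁴ → UNSTABLE
  112–128 m: −αΔT+βΔS = −(1.1 × 10⁻⁴)(-4.5)+(7.9 × 10⁻⁴)(+0.89) = 1.2 × 10⁻³ → stable
  128–151 m: −αΔT+βΔS = −(1.1 × 10⁻⁴)(-2.7)+(7.9 × 10⁻⁴)(+0.01) = 3.0 × 10⁻⁴ → stable
  151–245 m: −αΔT+βΔS = −(1.1 × 10⁻⁴)(+1.2)+(7.9 × 10⁻⁴)(+0.25) = 6.5 × 10⁻⁵ → stable
The 94–112 m interval has Δρ < 0: lighter water underlies denser water.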